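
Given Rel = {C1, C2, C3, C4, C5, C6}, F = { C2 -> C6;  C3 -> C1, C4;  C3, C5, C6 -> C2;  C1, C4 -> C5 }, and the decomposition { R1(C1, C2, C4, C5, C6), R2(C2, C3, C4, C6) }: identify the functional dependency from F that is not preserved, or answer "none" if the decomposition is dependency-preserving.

Check C3 → C1, C4: no single fragment contains all of {C1, C3, C4}, and the restricted closure of {C3} across the fragments never reaches {C1, C4}.
C2 → C6 is preserved.
C3, C5, C6 → C2 is preserved.
C1, C4 → C5 is preserved.

C3 -> C1, C4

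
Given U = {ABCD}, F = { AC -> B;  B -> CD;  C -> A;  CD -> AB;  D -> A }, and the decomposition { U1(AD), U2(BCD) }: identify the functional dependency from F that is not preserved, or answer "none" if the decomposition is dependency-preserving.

AC → B: restricted closure across fragments reaches B.
B → CD lies within U2.
C → A: restricted closure across fragments reaches A.
CD → AB: restricted closure across fragments reaches AB.
D → A lies within U1.
Every dependency is enforceable on the fragments, so the decomposition is dependency-preserving.

none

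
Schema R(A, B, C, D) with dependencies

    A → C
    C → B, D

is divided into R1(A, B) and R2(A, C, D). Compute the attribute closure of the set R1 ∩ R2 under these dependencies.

A, B, C, D

R1 ∩ R2 = {A}.
A → C applies, adding C
C → B, D applies, adding B, D
Closure: {A, B, C, D}.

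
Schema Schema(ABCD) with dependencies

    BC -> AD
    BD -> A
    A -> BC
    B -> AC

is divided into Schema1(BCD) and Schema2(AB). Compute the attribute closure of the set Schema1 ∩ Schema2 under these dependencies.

Schema1 ∩ Schema2 = {B}.
B → AC applies, adding AC
BC → AD applies, adding D
Closure: {ABCD}.

ABCD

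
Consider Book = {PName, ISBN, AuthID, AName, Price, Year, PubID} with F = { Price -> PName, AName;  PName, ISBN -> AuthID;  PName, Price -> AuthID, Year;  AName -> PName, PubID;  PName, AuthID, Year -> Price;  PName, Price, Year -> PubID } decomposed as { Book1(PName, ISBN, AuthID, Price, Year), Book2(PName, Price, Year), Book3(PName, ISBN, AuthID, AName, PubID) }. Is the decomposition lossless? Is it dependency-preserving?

lossy and not dependency-preserving

Lossless test (chase): Rows 1 and 2 agree on Price; apply Price→PName, AName and equate their PName, AName entries. Rows 1 and 2 agree on PName, Price; apply PName, Price→AuthID, Year and equate their AuthID, Year entries. Rows 1 and 2 agree on AName; apply AName→PName, PubID and equate their PName, PubID entries. No row becomes fully distinguished — the join is lossy.
Dependency preservation: the restricted closure of {Price} across the fragments never reaches {PName, AName}, so Price → PName, AName cannot be enforced without a join — not preserved.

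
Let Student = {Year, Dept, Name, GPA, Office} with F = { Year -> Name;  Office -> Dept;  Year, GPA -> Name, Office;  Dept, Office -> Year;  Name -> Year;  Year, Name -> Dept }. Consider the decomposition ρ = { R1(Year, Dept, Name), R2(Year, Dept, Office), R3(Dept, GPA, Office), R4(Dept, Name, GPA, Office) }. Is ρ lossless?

Yes

Chase test. Columns are Year, Dept, Name, GPA, Office; row i has aⱼ where attribute j ∈ Ri, else bᵢⱼ.
Initial tableau (one row per fragment):
  row 1: a1 a2 a3 b14 b15
  row 2: a1 a2 b23 b24 a5
  row 3: b31 a2 b33 a4 a5
  row 4: b41 a2 a3 a4 a5
Rows 1 and 2 agree on Year; apply Year→Name and equate their Name entries.
Rows 2 and 3 agree on Dept, Office; apply Dept, Office→Year and equate their Year entries.
Rows 2 and 4 agree on Dept, Office; apply Dept, Office→Year and equate their Year entries.
Rows 1 and 3 agree on Year; apply Year→Name and equate their Name entries.
Row 3 is now all distinguished symbols — the join is lossless.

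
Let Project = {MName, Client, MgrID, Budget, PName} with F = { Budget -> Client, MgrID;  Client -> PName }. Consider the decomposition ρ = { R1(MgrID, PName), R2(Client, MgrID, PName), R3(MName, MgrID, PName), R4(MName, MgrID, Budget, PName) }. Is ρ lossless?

No

Chase test. Columns are MName, Client, MgrID, Budget, PName; row i has aⱼ where attribute j ∈ Ri, else bᵢⱼ.
Initial tableau (one row per fragment):
  row 1: b11 b12 a3 b14 a5
  row 2: b21 a2 a3 b24 a5
  row 3: a1 b32 a3 b34 a5
  row 4: a1 b42 a3 a4 a5
No row becomes fully distinguished — the join is lossy.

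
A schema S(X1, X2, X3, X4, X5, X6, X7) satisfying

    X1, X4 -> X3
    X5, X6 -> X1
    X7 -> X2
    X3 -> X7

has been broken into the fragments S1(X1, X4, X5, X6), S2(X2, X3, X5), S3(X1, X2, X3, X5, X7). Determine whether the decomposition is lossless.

No

Chase test. Columns are X1, X2, X3, X4, X5, X6, X7; row i has aⱼ where attribute j ∈ Si, else bᵢⱼ.
Initial tableau (one row per fragment):
  row 1: a1 b12 b13 a4 a5 a6 b17
  row 2: b21 a2 a3 b24 a5 b26 b27
  row 3: a1 a2 a3 b34 a5 b36 a7
Rows 2 and 3 agree on X3; apply X3→X7 and equate their X7 entries.
No row becomes fully distinguished — the join is lossy.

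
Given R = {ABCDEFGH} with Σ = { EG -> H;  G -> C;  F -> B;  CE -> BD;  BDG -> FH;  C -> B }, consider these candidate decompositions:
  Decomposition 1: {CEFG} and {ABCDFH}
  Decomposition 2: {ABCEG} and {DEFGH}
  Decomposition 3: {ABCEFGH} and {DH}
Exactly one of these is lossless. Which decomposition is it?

Decomposition 1: common = {CF}, closure = {BCF} → lossy.
Decomposition 2: common = {EG}, closure = {BCDEFGH} → lossless.
Decomposition 3: common = {H}, closure = {H} → lossy.

Decomposition 2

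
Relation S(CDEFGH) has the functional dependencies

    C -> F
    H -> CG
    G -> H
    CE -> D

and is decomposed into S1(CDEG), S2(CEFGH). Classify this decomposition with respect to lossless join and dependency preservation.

lossless and dependency-preserving

Lossless test: (CEG)⁺ = {CDEFGH}, which contains all of one fragment — lossless.
Dependency preservation: every FD's attributes lie within a single fragment, so each can be enforced locally — preserved.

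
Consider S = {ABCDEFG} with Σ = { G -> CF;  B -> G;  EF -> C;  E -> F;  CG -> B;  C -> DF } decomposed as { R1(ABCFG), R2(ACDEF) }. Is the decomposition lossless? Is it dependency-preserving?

Lossless test: (ACF)⁺ = {ACDF}, which is a superkey of neither fragment — lossy.
Dependency preservation: every FD's attributes lie within a single fragment, so each can be enforced locally — preserved.

lossy but dependency-preserving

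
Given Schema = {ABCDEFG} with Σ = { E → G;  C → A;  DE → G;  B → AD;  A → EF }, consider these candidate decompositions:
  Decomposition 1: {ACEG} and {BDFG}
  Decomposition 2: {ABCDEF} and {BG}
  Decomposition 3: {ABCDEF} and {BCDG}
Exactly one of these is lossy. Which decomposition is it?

Decomposition 1

Decomposition 1: common = {G}, closure = {G} → lossy.
Decomposition 2: common = {B}, closure = {ABDEFG} → lossless.
Decomposition 3: common = {BCD}, closure = {ABCDEFG} → lossless.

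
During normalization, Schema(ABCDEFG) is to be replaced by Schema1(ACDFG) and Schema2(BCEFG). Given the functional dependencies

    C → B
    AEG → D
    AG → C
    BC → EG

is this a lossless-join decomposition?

Common attributes: Schema1 ∩ Schema2 = {CFG}.
Closure of {CFG}: C → B applies, adding B; BC → EG applies, adding E. So (CFG)⁺ = {BCEFG}.
This closure contains every attribute of Schema2, so Schema1 ∩ Schema2 → Schema2. The join is lossless.

Yes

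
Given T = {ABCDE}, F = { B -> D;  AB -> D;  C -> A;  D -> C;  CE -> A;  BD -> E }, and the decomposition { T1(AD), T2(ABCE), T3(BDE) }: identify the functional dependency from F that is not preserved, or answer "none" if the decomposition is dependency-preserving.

Check D → C: no single fragment contains all of {CD}, and the restricted closure of {D} across the fragments never reaches {C}.
B → D is preserved.
AB → D is preserved.
C → A is preserved.
CE → A is preserved.
BD → E is preserved.

D -> C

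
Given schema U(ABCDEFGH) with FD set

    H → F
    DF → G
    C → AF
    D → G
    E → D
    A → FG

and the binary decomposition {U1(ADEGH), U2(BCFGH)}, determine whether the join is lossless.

No

Common attributes: U1 ∩ U2 = {GH}.
Closure of {GH}: H → F applies, adding F. So (GH)⁺ = {FGH}.
The closure contains neither all of U1 = {ADEGH} nor all of U2 = {BCFGH}, so the common attributes are not a superkey of either fragment. The join is lossy.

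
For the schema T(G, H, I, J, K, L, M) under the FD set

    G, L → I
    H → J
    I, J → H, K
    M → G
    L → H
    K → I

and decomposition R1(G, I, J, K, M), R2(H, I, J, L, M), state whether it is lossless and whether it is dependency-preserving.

Lossless test: (I, J, M)⁺ = {G, H, I, J, K, M}, which contains all of one fragment — lossless.
Dependency preservation: the restricted closure of {G, L} across the fragments never reaches {I}, so G, L → I cannot be enforced without a join — not preserved.

lossless but not dependency-preserving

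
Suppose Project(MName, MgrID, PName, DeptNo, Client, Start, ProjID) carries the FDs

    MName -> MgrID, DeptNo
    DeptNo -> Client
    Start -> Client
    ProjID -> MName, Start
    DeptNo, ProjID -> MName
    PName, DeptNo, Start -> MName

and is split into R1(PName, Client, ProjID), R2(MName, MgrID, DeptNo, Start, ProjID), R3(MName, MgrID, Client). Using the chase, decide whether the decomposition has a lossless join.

Yes

Chase test. Columns are MName, MgrID, PName, DeptNo, Client, Start, ProjID; row i has aⱼ where attribute j ∈ Ri, else bᵢⱼ.
Initial tableau (one row per fragment):
  row 1: b11 b12 a3 b14 a5 b16 a7
  row 2: a1 a2 b23 a4 b25 a6 a7
  row 3: a1 a2 b33 b34 a5 b36 b37
Rows 2 and 3 agree on MName; apply MName→MgrID, DeptNo and equate their MgrID, DeptNo entries.
Rows 2 and 3 agree on DeptNo; apply DeptNo→Client and equate their Client entries.
Rows 1 and 2 agree on ProjID; apply ProjID→MName, Start and equate their MName, Start entries.
Rows 1 and 2 agree on MName; apply MName→MgrID, DeptNo and equate their MgrID, DeptNo entries.
Row 1 is now all distinguished symbols — the join is lossless.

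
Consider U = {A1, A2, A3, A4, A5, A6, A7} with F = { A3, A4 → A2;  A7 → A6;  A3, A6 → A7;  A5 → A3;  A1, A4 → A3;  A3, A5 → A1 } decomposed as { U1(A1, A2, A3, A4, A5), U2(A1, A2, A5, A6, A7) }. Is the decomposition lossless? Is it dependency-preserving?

Lossless test: (A1, A2, A5)⁺ = {A1, A2, A3, A5}, which is a superkey of neither fragment — lossy.
Dependency preservation: the restricted closure of {A3, A6} across the fragments never reaches {A7}, so A3, A6 → A7 cannot be enforced without a join — not preserved.

lossy and not dependency-preserving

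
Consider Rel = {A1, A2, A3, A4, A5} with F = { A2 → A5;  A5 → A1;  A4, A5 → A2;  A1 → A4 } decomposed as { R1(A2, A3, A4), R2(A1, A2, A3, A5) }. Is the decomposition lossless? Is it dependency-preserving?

Lossless test: (A2, A3)⁺ = {A1, A2, A3, A4, A5}, which contains all of one fragment — lossless.
Dependency preservation: the restricted closure of {A1} across the fragments never reaches {A4}, so A1 → A4 cannot be enforced without a join — not preserved.

lossless but not dependency-preserving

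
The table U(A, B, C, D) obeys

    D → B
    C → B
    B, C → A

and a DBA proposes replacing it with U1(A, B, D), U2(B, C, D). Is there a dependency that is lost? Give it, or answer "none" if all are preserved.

B, C → A

Check B, C → A: no single fragment contains all of {A, B, C}, and the restricted closure of {B, C} across the fragments never reaches {A}.
D → B is preserved.
C → B is preserved.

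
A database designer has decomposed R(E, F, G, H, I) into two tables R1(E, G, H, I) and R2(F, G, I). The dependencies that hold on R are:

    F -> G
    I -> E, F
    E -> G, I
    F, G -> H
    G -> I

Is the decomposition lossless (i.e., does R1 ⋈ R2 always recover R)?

Yes

Common attributes: R1 ∩ R2 = {G, I}.
Closure of {G, I}: I → E, F applies, adding E, F; F, G → H applies, adding H. So (G, I)⁺ = {E, F, G, H, I}.
This closure contains every attribute of R1, so R1 ∩ R2 → R1. The join is lossless.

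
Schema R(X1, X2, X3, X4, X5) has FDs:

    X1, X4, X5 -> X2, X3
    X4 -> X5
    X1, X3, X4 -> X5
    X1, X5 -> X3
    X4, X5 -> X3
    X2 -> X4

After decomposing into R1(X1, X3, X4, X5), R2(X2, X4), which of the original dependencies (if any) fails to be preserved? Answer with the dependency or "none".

Check X1, X4, X5 → X2, X3: no single fragment contains all of {X1, X2, X3, X4, X5}, and the restricted closure of {X1, X4, X5} across the fragments never reaches {X2, X3}.
X4 → X5 is preserved.
X1, X3, X4 → X5 is preserved.
X1, X5 → X3 is preserved.
X4, X5 → X3 is preserved.
X2 → X4 is preserved.

X1, X4, X5 -> X2, X3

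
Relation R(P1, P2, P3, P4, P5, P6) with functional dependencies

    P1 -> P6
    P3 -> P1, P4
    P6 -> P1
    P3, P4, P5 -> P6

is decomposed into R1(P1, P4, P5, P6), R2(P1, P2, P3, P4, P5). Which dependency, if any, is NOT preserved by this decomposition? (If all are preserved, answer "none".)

none

P1 → P6 lies within R1.
P3 → P1, P4 lies within R2.
P6 → P1 lies within R1.
P3, P4, P5 → P6: restricted closure across fragments reaches P6.
Every dependency is enforceable on the fragments, so the decomposition is dependency-preserving.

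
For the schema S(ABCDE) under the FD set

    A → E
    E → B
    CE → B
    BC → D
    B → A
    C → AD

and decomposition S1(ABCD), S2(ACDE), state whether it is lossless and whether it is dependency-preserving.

lossless and dependency-preserving

Lossless test: (ACD)⁺ = {ABCDE}, which contains all of one fragment — lossless.
Dependency preservation: E → B; CE → B are not contained in any single fragment, but the restricted closure of each left-hand side across the fragments still reaches the right-hand side; the remaining FDs each lie inside some fragment. All dependencies are preserved.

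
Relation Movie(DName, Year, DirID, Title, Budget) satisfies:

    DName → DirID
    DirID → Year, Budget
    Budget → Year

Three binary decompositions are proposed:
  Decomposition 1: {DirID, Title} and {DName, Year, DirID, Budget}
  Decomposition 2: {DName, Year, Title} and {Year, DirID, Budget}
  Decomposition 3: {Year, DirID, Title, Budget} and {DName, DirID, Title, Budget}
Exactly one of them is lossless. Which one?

Decomposition 1: common = {DirID}, closure = {Year, DirID, Budget} → lossy.
Decomposition 2: common = {Year}, closure = {Year} → lossy.
Decomposition 3: common = {DirID, Title, Budget}, closure = {Year, DirID, Title, Budget} → lossless.

Decomposition 3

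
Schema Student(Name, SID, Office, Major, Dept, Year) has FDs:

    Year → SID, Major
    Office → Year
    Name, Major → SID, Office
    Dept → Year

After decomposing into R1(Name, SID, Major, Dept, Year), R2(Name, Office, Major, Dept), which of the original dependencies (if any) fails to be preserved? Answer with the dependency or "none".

Office → Year

Check Office → Year: no single fragment contains all of {Office, Year}, and the restricted closure of {Office} across the fragments never reaches {Year}.
Year → SID, Major is preserved.
Name, Major → SID, Office is preserved.
Dept → Year is preserved.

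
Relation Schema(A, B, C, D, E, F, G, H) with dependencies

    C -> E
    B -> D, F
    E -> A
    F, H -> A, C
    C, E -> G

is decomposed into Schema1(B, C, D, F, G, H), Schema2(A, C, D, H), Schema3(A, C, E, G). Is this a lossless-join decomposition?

Chase test. Columns are A, B, C, D, E, F, G, H; row i has aⱼ where attribute j ∈ Schemai, else bᵢⱼ.
Initial tableau (one row per fragment):
  row 1: b11 a2 a3 a4 b15 a6 a7 a8
  row 2: a1 b22 a3 a4 b25 b26 b27 a8
  row 3: a1 b32 a3 b34 a5 b36 a7 b38
Rows 1 and 2 agree on C; apply C→E and equate their E entries.
Rows 1 and 3 agree on C; apply C→E and equate their E entries.
Rows 1 and 2 agree on E; apply E→A and equate their A entries.
Rows 1 and 2 agree on C, E; apply C, E→G and equate their G entries.
Row 1 is now all distinguished symbols — the join is lossless.

Yes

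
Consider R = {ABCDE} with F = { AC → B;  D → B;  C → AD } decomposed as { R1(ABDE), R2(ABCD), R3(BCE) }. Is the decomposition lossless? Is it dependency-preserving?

lossless and dependency-preserving

Lossless test (chase): Rows 2 and 3 agree on C; apply C→AD and equate their AD entries. Row 3 is now all distinguished symbols — the join is lossless.
Dependency preservation: every FD's attributes lie within a single fragment, so each can be enforced locally — preserved.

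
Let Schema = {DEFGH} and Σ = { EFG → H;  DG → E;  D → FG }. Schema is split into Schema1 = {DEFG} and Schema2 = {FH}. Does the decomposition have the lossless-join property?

No

Common attributes: Schema1 ∩ Schema2 = {F}.
No dependency enlarges {F}, so (F)⁺ = {F}.
The closure contains neither all of Schema1 = {DEFG} nor all of Schema2 = {FH}, so the common attributes are not a superkey of either fragment. The join is lossy.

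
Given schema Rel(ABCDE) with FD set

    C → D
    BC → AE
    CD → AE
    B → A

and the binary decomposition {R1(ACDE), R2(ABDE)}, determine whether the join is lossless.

Common attributes: R1 ∩ R2 = {ADE}.
No dependency enlarges {ADE}, so (ADE)⁺ = {ADE}.
The closure contains neither all of R1 = {ACDE} nor all of R2 = {ABDE}, so the common attributes are not a superkey of either fragment. The join is lossy.

No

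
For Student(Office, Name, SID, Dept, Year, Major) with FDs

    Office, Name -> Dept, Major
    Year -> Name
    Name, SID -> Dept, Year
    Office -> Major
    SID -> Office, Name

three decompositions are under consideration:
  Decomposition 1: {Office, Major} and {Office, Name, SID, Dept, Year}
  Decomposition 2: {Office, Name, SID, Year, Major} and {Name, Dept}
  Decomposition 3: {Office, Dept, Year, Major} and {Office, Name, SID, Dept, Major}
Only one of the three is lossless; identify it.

Decomposition 1: common = {Office}, closure = {Office, Major} → lossless.
Decomposition 2: common = {Name}, closure = {Name} → lossy.
Decomposition 3: common = {Office, Dept, Major}, closure = {Office, Dept, Major} → lossy.

Decomposition 1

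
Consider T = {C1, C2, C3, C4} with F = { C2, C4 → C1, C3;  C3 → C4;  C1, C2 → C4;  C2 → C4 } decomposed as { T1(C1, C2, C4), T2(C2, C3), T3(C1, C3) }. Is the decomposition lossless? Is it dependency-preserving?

lossless but not dependency-preserving

Lossless test (chase): Rows 2 and 3 agree on C3; apply C3→C4 and equate their C4 entries. Rows 1 and 2 agree on C2; apply C2→C4 and equate their C4 entries. Rows 1 and 2 agree on C2, C4; apply C2, C4→C1, C3 and equate their C1, C3 entries. Row 1 is now all distinguished symbols — the join is lossless.
Dependency preservation: the restricted closure of {C3} across the fragments never reaches {C4}, so C3 → C4 cannot be enforced without a join — not preserved.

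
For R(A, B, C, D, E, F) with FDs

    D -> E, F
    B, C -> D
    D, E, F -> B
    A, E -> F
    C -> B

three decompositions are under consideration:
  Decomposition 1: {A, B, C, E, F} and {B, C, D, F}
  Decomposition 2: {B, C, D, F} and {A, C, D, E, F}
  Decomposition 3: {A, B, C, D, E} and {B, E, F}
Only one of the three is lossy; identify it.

Decomposition 3

Decomposition 1: common = {B, C, F}, closure = {B, C, D, E, F} → lossless.
Decomposition 2: common = {C, D, F}, closure = {B, C, D, E, F} → lossless.
Decomposition 3: common = {B, E}, closure = {B, E} → lossy.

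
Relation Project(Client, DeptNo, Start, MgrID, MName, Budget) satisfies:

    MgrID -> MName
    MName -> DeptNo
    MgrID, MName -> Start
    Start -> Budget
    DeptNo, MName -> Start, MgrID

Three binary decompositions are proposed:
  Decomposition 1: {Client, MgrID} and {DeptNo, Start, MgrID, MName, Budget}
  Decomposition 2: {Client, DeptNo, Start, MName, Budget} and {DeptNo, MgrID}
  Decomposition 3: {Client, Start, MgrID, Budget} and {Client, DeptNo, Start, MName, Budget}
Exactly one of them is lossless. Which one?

Decomposition 1

Decomposition 1: common = {MgrID}, closure = {DeptNo, Start, MgrID, MName, Budget} → lossless.
Decomposition 2: common = {DeptNo}, closure = {DeptNo} → lossy.
Decomposition 3: common = {Client, Start, Budget}, closure = {Client, Start, Budget} → lossy.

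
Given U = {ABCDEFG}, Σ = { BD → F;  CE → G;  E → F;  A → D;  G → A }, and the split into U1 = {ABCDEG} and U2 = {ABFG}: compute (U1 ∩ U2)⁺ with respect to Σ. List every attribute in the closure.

U1 ∩ U2 = {ABG}.
A → D applies, adding D
BD → F applies, adding F
Closure: {ABDFG}.

ABDFG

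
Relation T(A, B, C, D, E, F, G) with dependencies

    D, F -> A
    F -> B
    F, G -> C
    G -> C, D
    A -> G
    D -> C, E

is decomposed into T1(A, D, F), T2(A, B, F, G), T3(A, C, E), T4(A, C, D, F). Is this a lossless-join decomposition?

Yes

Chase test. Columns are A, B, C, D, E, F, G; row i has aⱼ where attribute j ∈ Ti, else bᵢⱼ.
Initial tableau (one row per fragment):
  row 1: a1 b12 b13 a4 b15 a6 b17
  row 2: a1 a2 b23 b24 b25 a6 a7
  row 3: a1 b32 a3 b34 a5 b36 b37
  row 4: a1 b42 a3 a4 b45 a6 b47
Rows 1 and 2 agree on F; apply F→B and equate their B entries.
Rows 1 and 4 agree on F; apply F→B and equate their B entries.
Rows 1 and 2 agree on A; apply A→G and equate their G entries.
Rows 1 and 3 agree on A; apply A→G and equate their G entries.
Rows 1 and 4 agree on A; apply A→G and equate their G entries.
Rows 1 and 4 agree on D; apply D→C, E and equate their C, E entries.
Rows 1 and 2 agree on F, G; apply F, G→C and equate their C entries.
Rows 1 and 2 agree on G; apply G→C, D and equate their C, D entries.
Rows 1 and 3 agree on G; apply G→C, D and equate their C, D entries.
Rows 1 and 2 agree on D; apply D→C, E and equate their C, E entries.
Rows 1 and 3 agree on D; apply D→C, E and equate their C, E entries.
Row 1 is now all distinguished symbols — the join is lossless.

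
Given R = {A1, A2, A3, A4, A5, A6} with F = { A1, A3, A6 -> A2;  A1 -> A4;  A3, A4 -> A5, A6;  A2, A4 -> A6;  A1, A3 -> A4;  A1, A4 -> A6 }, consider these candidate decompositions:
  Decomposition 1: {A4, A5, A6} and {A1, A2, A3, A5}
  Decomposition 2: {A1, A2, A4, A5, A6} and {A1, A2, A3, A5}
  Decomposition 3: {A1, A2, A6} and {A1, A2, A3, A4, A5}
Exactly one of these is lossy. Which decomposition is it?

Decomposition 1: common = {A5}, closure = {A5} → lossy.
Decomposition 2: common = {A1, A2, A5}, closure = {A1, A2, A4, A5, A6} → lossless.
Decomposition 3: common = {A1, A2}, closure = {A1, A2, A4, A6} → lossless.

Decomposition 1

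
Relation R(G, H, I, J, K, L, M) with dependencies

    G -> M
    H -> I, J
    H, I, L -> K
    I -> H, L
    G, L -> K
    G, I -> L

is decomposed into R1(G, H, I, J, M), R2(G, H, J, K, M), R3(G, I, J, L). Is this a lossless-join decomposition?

Yes

Chase test. Columns are G, H, I, J, K, L, M; row i has aⱼ where attribute j ∈ Ri, else bᵢⱼ.
Initial tableau (one row per fragment):
  row 1: a1 a2 a3 a4 b15 b16 a7
  row 2: a1 a2 b23 a4 a5 b26 a7
  row 3: a1 b32 a3 a4 b35 a6 b37
Rows 1 and 3 agree on G; apply G→M and equate their M entries.
Rows 1 and 2 agree on H; apply H→I, J and equate their I, J entries.
Rows 1 and 2 agree on I; apply I→H, L and equate their H, L entries.
Rows 1 and 3 agree on I; apply I→H, L and equate their H, L entries.
Rows 1 and 2 agree on G, L; apply G, L→K and equate their K entries.
Rows 1 and 3 agree on G, L; apply G, L→K and equate their K entries.
Row 1 is now all distinguished symbols — the join is lossless.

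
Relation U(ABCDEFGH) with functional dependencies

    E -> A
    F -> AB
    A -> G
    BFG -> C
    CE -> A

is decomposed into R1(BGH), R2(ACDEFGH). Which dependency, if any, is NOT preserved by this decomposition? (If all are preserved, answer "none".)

F -> AB

Check F → AB: no single fragment contains all of {ABF}, and the restricted closure of {F} across the fragments never reaches {AB}.
E → A is preserved.
A → G is preserved.
BFG → C is preserved.
CE → A is preserved.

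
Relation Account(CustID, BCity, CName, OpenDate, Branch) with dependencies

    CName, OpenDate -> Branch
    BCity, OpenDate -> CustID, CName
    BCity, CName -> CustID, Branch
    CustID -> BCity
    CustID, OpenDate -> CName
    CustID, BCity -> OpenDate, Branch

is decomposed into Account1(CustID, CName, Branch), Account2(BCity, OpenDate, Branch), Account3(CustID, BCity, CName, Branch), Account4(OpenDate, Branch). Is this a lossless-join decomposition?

No

Chase test. Columns are CustID, BCity, CName, OpenDate, Branch; row i has aⱼ where attribute j ∈ Accounti, else bᵢⱼ.
Initial tableau (one row per fragment):
  row 1: a1 b12 a3 b14 a5
  row 2: b21 a2 b23 a4 a5
  row 3: a1 a2 a3 b34 a5
  row 4: b41 b42 b43 a4 a5
Rows 1 and 3 agree on CustID; apply CustID→BCity and equate their BCity entries.
Rows 1 and 3 agree on CustID, BCity; apply CustID, BCity→OpenDate, Branch and equate their OpenDate, Branch entries.
No row becomes fully distinguished — the join is lossy.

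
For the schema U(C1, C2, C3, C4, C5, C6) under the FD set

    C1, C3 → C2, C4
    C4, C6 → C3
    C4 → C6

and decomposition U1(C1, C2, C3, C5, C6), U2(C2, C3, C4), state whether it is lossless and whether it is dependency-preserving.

lossy and not dependency-preserving

Lossless test: (C2, C3)⁺ = {C2, C3}, which is a superkey of neither fragment — lossy.
Dependency preservation: the restricted closure of {C1, C3} across the fragments never reaches {C2, C4}, so C1, C3 → C2, C4 cannot be enforced without a join — not preserved.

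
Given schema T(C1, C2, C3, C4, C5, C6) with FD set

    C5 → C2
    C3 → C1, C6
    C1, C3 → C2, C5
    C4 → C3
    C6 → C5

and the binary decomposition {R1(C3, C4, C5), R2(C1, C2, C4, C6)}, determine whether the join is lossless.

Common attributes: R1 ∩ R2 = {C4}.
Closure of {C4}: C4 → C3 applies, adding C3; C3 → C1, C6 applies, adding C1, C6; C1, C3 → C2, C5 applies, adding C2, C5. So (C4)⁺ = {C1, C2, C3, C4, C5, C6}.
This closure contains every attribute of R1, so R1 ∩ R2 → R1. The join is lossless.

Yes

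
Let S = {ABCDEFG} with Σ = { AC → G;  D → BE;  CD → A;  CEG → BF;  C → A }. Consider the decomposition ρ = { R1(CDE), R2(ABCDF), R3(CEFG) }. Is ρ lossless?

Chase test. Columns are ABCDEFG; row i has aⱼ where attribute j ∈ Ri, else bᵢⱼ.
Initial tableau (one row per fragment):
  row 1: b11 b12 a3 a4 a5 b16 b17
  row 2: a1 a2 a3 a4 b25 a6 b27
  row 3: b31 b32 a3 b34 a5 a6 a7
Rows 1 and 2 agree on D; apply D→BE and equate their BE entries.
Rows 1 and 2 agree on CD; apply CD→A and equate their A entries.
Rows 1 and 3 agree on C; apply C→A and equate their A entries.
Rows 1 and 2 agree on AC; apply AC→G and equate their G entries.
Rows 1 and 3 agree on AC; apply AC→G and equate their G entries.
Rows 1 and 2 agree on CEG; apply CEG→BF and equate their BF entries.
Rows 1 and 3 agree on CEG; apply CEG→BF and equate their BF entries.
Row 1 is now all distinguished symbols — the join is lossless.

Yes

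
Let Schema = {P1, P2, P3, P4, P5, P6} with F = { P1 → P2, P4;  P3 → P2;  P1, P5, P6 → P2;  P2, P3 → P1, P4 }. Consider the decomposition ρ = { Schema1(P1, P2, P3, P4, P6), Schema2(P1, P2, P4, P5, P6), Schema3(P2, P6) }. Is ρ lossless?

Chase test. Columns are P1, P2, P3, P4, P5, P6; row i has aⱼ where attribute j ∈ Schemai, else bᵢⱼ.
Initial tableau (one row per fragment):
  row 1: a1 a2 a3 a4 b15 a6
  row 2: a1 a2 b23 a4 a5 a6
  row 3: b31 a2 b33 b34 b35 a6
No row becomes fully distinguished — the join is lossy.

No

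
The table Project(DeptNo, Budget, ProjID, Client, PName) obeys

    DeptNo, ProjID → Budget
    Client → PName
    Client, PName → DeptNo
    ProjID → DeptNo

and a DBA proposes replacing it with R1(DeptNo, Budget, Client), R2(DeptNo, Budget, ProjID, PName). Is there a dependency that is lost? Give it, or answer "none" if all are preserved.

Client → PName

Check Client → PName: no single fragment contains all of {Client, PName}, and the restricted closure of {Client} across the fragments never reaches {PName}.
DeptNo, ProjID → Budget is preserved.
Client, PName → DeptNo is preserved.
ProjID → DeptNo is preserved.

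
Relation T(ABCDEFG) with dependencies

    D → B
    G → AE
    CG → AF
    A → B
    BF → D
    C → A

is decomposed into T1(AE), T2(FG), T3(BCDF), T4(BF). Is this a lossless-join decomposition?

Chase test. Columns are ABCDEFG; row i has aⱼ where attribute j ∈ Ti, else bᵢⱼ.
Initial tableau (one row per fragment):
  row 1: a1 b12 b13 b14 a5 b16 b17
  row 2: b21 b22 b23 b24 b25 a6 a7
  row 3: b31 a2 a3 a4 b35 a6 b37
  row 4: b41 a2 b43 b44 b45 a6 b47
Rows 3 and 4 agree on BF; apply BF→D and equate their D entries.
No row becomes fully distinguished — the join is lossy.

No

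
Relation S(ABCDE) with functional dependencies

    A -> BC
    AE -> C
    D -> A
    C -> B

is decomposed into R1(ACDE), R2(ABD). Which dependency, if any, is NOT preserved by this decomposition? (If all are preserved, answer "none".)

Check C → B: no single fragment contains all of {BC}, and the restricted closure of {C} across the fragments never reaches {B}.
A → BC is preserved.
AE → C is preserved.
D → A is preserved.

C -> B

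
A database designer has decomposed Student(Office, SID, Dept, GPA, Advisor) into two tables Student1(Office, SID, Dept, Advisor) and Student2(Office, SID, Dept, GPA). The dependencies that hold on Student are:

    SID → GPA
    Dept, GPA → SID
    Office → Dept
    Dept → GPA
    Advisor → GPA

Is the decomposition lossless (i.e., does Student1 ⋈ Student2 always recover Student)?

Common attributes: Student1 ∩ Student2 = {Office, SID, Dept}.
Closure of {Office, SID, Dept}: SID → GPA applies, adding GPA. So (Office, SID, Dept)⁺ = {Office, SID, Dept, GPA}.
This closure contains every attribute of Student2, so Student1 ∩ Student2 → Student2. The join is lossless.

Yes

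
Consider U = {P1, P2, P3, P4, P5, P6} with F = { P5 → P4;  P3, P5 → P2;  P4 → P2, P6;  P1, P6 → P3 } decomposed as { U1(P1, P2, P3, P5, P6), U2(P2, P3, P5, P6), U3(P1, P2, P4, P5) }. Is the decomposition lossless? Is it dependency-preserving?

Lossless test (chase): Rows 1 and 2 agree on P5; apply P5→P4 and equate their P4 entries. Rows 1 and 3 agree on P5; apply P5→P4 and equate their P4 entries. Rows 1 and 3 agree on P4; apply P4→P2, P6 and equate their P2, P6 entries. Rows 1 and 3 agree on P1, P6; apply P1, P6→P3 and equate their P3 entries. Row 1 is now all distinguished symbols — the join is lossless.
Dependency preservation: the restricted closure of {P4} across the fragments never reaches {P2, P6}, so P4 → P2, P6 cannot be enforced without a join — not preserved.

lossless but not dependency-preserving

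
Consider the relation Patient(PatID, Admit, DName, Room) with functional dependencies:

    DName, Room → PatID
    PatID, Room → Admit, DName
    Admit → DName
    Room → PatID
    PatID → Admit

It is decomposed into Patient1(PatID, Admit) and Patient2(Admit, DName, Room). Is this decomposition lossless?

Common attributes: Patient1 ∩ Patient2 = {Admit}.
Closure of {Admit}: Admit → DName applies, adding DName. So (Admit)⁺ = {Admit, DName}.
The closure contains neither all of Patient1 = {PatID, Admit} nor all of Patient2 = {Admit, DName, Room}, so the common attributes are not a superkey of either fragment. The join is lossy.

No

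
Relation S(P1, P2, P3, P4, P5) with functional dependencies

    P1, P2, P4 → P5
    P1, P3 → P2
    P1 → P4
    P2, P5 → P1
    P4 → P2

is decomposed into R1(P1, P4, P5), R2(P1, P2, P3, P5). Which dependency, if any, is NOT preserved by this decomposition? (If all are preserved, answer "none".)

Check P4 → P2: no single fragment contains all of {P2, P4}, and the restricted closure of {P4} across the fragments never reaches {P2}.
P1, P2, P4 → P5 is preserved.
P1, P3 → P2 is preserved.
P1 → P4 is preserved.
P2, P5 → P1 is preserved.

P4 → P2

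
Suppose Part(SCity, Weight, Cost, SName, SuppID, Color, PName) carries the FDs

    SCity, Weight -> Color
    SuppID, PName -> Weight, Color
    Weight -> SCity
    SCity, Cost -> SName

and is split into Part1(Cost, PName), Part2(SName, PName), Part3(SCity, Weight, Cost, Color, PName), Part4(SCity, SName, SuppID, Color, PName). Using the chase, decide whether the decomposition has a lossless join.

No

Chase test. Columns are SCity, Weight, Cost, SName, SuppID, Color, PName; row i has aⱼ where attribute j ∈ Parti, else bᵢⱼ.
Initial tableau (one row per fragment):
  row 1: b11 b12 a3 b14 b15 b16 a7
  row 2: b21 b22 b23 a4 b25 b26 a7
  row 3: a1 a2 a3 b34 b35 a6 a7
  row 4: a1 b42 b43 a4 a5 a6 a7
No row becomes fully distinguished — the join is lossy.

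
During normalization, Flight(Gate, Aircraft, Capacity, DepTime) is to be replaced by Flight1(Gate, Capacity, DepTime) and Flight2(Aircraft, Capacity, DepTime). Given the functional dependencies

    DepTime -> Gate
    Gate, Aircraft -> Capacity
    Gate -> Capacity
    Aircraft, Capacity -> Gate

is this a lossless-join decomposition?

Common attributes: Flight1 ∩ Flight2 = {Capacity, DepTime}.
Closure of {Capacity, DepTime}: DepTime → Gate applies, adding Gate. So (Capacity, DepTime)⁺ = {Gate, Capacity, DepTime}.
This closure contains every attribute of Flight1, so Flight1 ∩ Flight2 → Flight1. The join is lossless.

Yes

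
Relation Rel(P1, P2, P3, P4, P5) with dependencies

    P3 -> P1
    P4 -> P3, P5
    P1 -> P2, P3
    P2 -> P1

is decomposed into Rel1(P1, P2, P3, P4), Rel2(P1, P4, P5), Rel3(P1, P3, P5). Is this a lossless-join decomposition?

Yes

Chase test. Columns are P1, P2, P3, P4, P5; row i has aⱼ where attribute j ∈ Reli, else bᵢⱼ.
Initial tableau (one row per fragment):
  row 1: a1 a2 a3 a4 b15
  row 2: a1 b22 b23 a4 a5
  row 3: a1 b32 a3 b34 a5
Rows 1 and 2 agree on P4; apply P4→P3, P5 and equate their P3, P5 entries.
Rows 1 and 2 agree on P1; apply P1→P2, P3 and equate their P2, P3 entries.
Rows 1 and 3 agree on P1; apply P1→P2, P3 and equate their P2, P3 entries.
Row 1 is now all distinguished symbols — the join is lossless.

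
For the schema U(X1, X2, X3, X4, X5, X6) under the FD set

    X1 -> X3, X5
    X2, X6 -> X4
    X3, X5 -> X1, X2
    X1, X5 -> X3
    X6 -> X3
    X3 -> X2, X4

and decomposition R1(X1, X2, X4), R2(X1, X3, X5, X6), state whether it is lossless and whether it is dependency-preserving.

Lossless test: (X1)⁺ = {X1, X2, X3, X4, X5}, which contains all of one fragment — lossless.
Dependency preservation: the restricted closure of {X2, X6} across the fragments never reaches {X4}, so X2, X6 → X4 cannot be enforced without a join — not preserved.

lossless but not dependency-preserving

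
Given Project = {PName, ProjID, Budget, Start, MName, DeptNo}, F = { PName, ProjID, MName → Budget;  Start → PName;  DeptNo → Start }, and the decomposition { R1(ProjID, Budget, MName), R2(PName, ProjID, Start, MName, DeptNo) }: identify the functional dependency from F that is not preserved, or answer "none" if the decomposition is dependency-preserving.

PName, ProjID, MName → Budget

Check PName, ProjID, MName → Budget: no single fragment contains all of {PName, ProjID, Budget, MName}, and the restricted closure of {PName, ProjID, MName} across the fragments never reaches {Budget}.
Start → PName is preserved.
DeptNo → Start is preserved.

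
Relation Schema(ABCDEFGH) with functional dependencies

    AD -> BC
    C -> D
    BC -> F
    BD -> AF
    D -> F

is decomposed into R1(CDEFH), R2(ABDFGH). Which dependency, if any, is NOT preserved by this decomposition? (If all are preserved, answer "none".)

Check AD → BC: no single fragment contains all of {ABCD}, and the restricted closure of {AD} across the fragments never reaches {BC}.
C → D is preserved.
BC → F is preserved.
BD → AF is preserved.
D → F is preserved.

AD -> BC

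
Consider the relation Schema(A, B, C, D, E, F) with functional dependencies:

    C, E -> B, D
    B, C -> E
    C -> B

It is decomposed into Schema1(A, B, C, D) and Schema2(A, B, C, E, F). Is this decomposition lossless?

Yes

Common attributes: Schema1 ∩ Schema2 = {A, B, C}.
Closure of {A, B, C}: B, C → E applies, adding E; C, E → B, D applies, adding D. So (A, B, C)⁺ = {A, B, C, D, E}.
This closure contains every attribute of Schema1, so Schema1 ∩ Schema2 → Schema1. The join is lossless.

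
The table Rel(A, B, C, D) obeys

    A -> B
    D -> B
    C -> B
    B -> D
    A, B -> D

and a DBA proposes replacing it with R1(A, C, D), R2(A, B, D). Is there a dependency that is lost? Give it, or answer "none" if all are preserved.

none

A → B lies within R2.
D → B lies within R2.
C → B: restricted closure across fragments reaches B.
B → D lies within R2.
A, B → D lies within R2.
Every dependency is enforceable on the fragments, so the decomposition is dependency-preserving.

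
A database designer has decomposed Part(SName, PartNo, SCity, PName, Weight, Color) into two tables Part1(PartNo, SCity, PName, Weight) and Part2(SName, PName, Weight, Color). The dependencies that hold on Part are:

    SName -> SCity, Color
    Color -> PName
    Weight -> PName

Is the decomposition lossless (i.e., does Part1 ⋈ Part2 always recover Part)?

No

Common attributes: Part1 ∩ Part2 = {PName, Weight}.
No dependency enlarges {PName, Weight}, so (PName, Weight)⁺ = {PName, Weight}.
The closure contains neither all of Part1 = {PartNo, SCity, PName, Weight} nor all of Part2 = {SName, PName, Weight, Color}, so the common attributes are not a superkey of either fragment. The join is lossy.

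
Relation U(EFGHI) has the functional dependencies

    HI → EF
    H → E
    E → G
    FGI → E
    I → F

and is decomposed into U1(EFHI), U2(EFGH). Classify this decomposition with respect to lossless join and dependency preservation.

Lossless test: (EFH)⁺ = {EFGH}, which contains all of one fragment — lossless.
Dependency preservation: the restricted closure of {FGI} across the fragments never reaches {E}, so FGI → E cannot be enforced without a join — not preserved.

lossless but not dependency-preserving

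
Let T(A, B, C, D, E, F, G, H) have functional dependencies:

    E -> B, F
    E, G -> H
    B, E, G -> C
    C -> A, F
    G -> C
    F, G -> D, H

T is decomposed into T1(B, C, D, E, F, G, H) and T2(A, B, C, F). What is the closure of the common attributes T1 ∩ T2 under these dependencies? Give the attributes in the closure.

A, B, C, F

T1 ∩ T2 = {B, C, F}.
C → A, F applies, adding A
Closure: {A, B, C, F}.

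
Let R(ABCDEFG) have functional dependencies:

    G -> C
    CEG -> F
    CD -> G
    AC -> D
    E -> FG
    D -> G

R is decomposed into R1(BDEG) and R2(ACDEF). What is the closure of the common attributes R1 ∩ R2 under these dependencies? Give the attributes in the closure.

R1 ∩ R2 = {DE}.
E → FG applies, adding FG
G → C applies, adding C
Closure: {CDEFG}.

CDEFG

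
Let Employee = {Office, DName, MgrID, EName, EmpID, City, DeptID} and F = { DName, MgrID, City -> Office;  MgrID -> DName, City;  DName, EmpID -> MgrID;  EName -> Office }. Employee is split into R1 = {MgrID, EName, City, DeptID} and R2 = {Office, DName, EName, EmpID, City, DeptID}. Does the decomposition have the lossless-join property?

Common attributes: R1 ∩ R2 = {EName, City, DeptID}.
Closure of {EName, City, DeptID}: EName → Office applies, adding Office. So (EName, City, DeptID)⁺ = {Office, EName, City, DeptID}.
The closure contains neither all of R1 = {MgrID, EName, City, DeptID} nor all of R2 = {Office, DName, EName, EmpID, City, DeptID}, so the common attributes are not a superkey of either fragment. The join is lossy.

No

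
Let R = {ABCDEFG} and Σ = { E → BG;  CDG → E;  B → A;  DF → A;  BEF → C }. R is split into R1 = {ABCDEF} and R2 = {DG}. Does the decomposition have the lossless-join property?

Common attributes: R1 ∩ R2 = {D}.
No dependency enlarges {D}, so (D)⁺ = {D}.
The closure contains neither all of R1 = {ABCDEF} nor all of R2 = {DG}, so the common attributes are not a superkey of either fragment. The join is lossy.

No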